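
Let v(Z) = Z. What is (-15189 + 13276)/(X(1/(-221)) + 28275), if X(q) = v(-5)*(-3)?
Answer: -1913/28290 ≈ -0.067621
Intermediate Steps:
X(q) = 15 (X(q) = -5*(-3) = 15)
(-15189 + 13276)/(X(1/(-221)) + 28275) = (-15189 + 13276)/(15 + 28275) = -1913/28290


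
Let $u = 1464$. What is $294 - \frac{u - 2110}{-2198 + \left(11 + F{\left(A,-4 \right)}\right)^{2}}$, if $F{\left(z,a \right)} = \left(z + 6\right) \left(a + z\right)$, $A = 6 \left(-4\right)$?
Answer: $\frac{77330584}{263027} \approx 294.0$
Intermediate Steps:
$A = -24$
$F{\left(z,a \right)} = \left(6 + z\right) \left(a + z\right)$
$294 - \frac{u - 2110}{-2198 + \left(11 + F{\left(A,-4 \right)}\right)^{2}} = 294 - \frac{1464 - 2110}{-2198 + \left(11 + \left(\left(-24\right)^{2} + 6 \left(-4\right) + 6 \left(-24\right) - -96\right)\right)^{2}} = 294 - - \frac{646}{-2198 + \left(11 + \left(576 - 24 - 144 + 96\right)\right)^{2}} = 294 - - \frac{646}{-2198 + \left(11 + 504\right)^{2}} = 294 - - \frac{646}{-2198 + 515^{2}} = 294 - - \frac{646}{-2198 + 265225} = 294 - - \frac{646}{263027} = 294 + \frac{646}{263027} = \frac{77330584}{263027}$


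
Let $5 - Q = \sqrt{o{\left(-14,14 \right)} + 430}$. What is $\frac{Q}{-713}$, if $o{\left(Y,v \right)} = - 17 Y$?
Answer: $- \frac{5}{713} + \frac{2 \sqrt{167}}{713} \approx 0.029237$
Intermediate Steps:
$Q = 5 - 2 \sqrt{167}$ ($Q = 5 - \sqrt{\left(-17\right) \left(-14\right) + 430} = 5 - \sqrt{238 + 430} = 5 - \sqrt{668} = 5 - 2 \sqrt{167} \approx -20.846$)
$\frac{Q}{-713} = \frac{5 - 2 \sqrt{167}}{-713} = - \frac{5 - 2 \sqrt{167}}{713} = - \frac{5}{713} + \frac{2 \sqrt{167}}{713}$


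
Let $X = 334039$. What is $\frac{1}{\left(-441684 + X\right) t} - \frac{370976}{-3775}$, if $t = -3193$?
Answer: $\frac{25501668177427}{259501416175} \approx 98.272$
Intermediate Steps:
$\frac{1}{\left(-441684 + X\right) t} - \frac{370976}{-3775} = \frac{1}{\left(-441684 + 334039\right) \left(-3193\right)} - \frac{370976}{-3775} = \frac{1}{-107645} \left(- \frac{1}{3193}\right) - - \frac{370976}{3775} = \left(- \frac{1}{107645}\right) \left(- \frac{1}{3193}\right) + \frac{370976}{3775} = \frac{1}{343710485} + \frac{370976}{3775} = \frac{25501668177427}{259501416175}$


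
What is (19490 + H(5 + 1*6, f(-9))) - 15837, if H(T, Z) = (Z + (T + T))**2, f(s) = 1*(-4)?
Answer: 3977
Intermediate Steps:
f(s) = -4
H(T, Z) = (Z + 2*T)**2
(19490 + H(5 + 1*6, f(-9))) - 15837 = (19490 + (-4 + 2*(5 + 1*6))**2) - 15837 = (19490 + (-4 + 2*(5 + 6))**2) - 15837 = (19490 + (-4 + 2*11)**2) - 15837 = (19490 + (-4 + 22)**2) - 15837 = (19490 + 18**2) - 15837 = (19490 + 324) - 15837 = 19814 - 15837 = 3977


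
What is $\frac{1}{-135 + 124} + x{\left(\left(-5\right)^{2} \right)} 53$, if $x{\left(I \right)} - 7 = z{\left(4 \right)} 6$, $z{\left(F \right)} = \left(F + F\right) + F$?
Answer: $\frac{46056}{11} \approx 4186.9$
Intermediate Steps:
$z{\left(F \right)} = 3 F$ ($z{\left(F \right)} = 2 F + F = 3 F$)
$x{\left(I \right)} = 79$ ($x{\left(I \right)} = 7 + 3 \cdot 4 \cdot 6 = 7 + 12 \cdot 6 = 7 + 72 = 79$)
$\frac{1}{-135 + 124} + x{\left(\left(-5\right)^{2} \right)} 53 = \frac{1}{-135 + 124} + 79 \cdot 53 = \frac{1}{-11} + 4187 = - \frac{1}{11} + 4187 = \frac{46056}{11}$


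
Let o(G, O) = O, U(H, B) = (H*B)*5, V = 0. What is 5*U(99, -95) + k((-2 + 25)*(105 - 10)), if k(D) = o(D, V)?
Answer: -235125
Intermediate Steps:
U(H, B) = 5*B*H (U(H, B) = (B*H)*5 = 5*B*H)
k(D) = 0
5*U(99, -95) + k((-2 + 25)*(105 - 10)) = 5*(5*(-95)*99) + 0 = 5*(-47025) + 0 = -235125 + 0 = -235125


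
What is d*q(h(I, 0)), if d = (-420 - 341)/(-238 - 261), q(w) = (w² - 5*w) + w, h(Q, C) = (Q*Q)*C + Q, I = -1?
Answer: 3805/499 ≈ 7.6253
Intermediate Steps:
h(Q, C) = Q + C*Q² (h(Q, C) = Q²*C + Q = C*Q² + Q = Q + C*Q²)
q(w) = w² - 4*w
d = 761/499 (d = -761/(-499) = -761*(-1/499) = 761/499 ≈ 1.5250)
d*q(h(I, 0)) = 761*((-(1 + 0*(-1)))*(-4 - (1 + 0*(-1))))/499 = 761*((-(1 + 0))*(-4 - (1 + 0)))/499 = 761*((-1*1)*(-4 - 1*1))/499 = 761*(-(-4 - 1))/499 = 761*(-1*(-5))/499 = (761/499)*5 = 3805/499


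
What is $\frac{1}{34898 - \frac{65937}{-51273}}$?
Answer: $\frac{17091}{596463697} \approx 2.8654 \cdot 10^{-5}$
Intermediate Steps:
$\frac{1}{34898 - \frac{65937}{-51273}} = \frac{1}{34898 - - \frac{21979}{17091}} = \frac{1}{34898 + \frac{21979}{17091}} = \frac{1}{\frac{596463697}{17091}} = \frac{17091}{596463697}$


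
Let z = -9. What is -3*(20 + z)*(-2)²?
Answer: -132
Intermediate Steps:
-3*(20 + z)*(-2)² = -3*(20 - 9)*(-2)² = -3*11*4 = -33*4 = -132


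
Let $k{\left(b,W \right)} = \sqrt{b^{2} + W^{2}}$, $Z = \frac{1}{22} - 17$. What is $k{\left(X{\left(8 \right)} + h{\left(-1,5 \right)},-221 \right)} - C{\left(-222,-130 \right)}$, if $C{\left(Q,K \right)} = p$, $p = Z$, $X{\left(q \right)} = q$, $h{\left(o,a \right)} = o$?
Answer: $\frac{373}{22} + \sqrt{48890} \approx 238.07$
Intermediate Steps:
$Z = - \frac{373}{22}$ ($Z = \frac{1}{22} - 17 = - \frac{373}{22} \approx -16.955$)
$k{\left(b,W \right)} = \sqrt{W^{2} + b^{2}}$
$p = - \frac{373}{22} \approx -16.955$
$C{\left(Q,K \right)} = - \frac{373}{22}$
$k{\left(X{\left(8 \right)} + h{\left(-1,5 \right)},-221 \right)} - C{\left(-222,-130 \right)} = \sqrt{\left(-221\right)^{2} + \left(8 - 1\right)^{2}} - - \frac{373}{22} = \sqrt{48841 + 7^{2}} + \frac{373}{22} = \sqrt{48841 + 49} + \frac{373}{22} = \sqrt{48890} + \frac{373}{22} = \frac{373}{22} + \sqrt{48890}$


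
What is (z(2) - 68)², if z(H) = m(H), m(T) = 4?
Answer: 4096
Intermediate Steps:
z(H) = 4
(z(2) - 68)² = (4 - 68)² = (-64)² = 4096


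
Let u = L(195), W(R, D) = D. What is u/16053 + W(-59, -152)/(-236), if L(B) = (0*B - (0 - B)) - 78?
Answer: 205639/315709 ≈ 0.65136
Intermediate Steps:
L(B) = -78 + B (L(B) = (0 - (-1)*B) - 78 = (0 + B) - 78 = B - 78 = -78 + B)
u = 117 (u = -78 + 195 = 117)
u/16053 + W(-59, -152)/(-236) = 117/16053 - 152/(-236) = 117*(1/16053) - 152*(-1/236) = 39/5351 + 38/59 = 205639/315709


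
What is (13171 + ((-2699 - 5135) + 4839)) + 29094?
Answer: 39270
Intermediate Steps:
(13171 + ((-2699 - 5135) + 4839)) + 29094 = (13171 + (-7834 + 4839)) + 29094 = (13171 - 2995) + 29094 = 10176 + 29094 = 39270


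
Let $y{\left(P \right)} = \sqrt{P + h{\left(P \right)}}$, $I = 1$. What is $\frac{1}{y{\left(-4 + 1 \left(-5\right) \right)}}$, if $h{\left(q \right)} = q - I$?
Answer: $- \frac{i \sqrt{19}}{19} \approx - 0.22942 i$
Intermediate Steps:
$h{\left(q \right)} = -1 + q$ ($h{\left(q \right)} = q - 1 = -1 + q$)
$y{\left(P \right)} = \sqrt{-1 + 2 P}$ ($y{\left(P \right)} = \sqrt{P + \left(-1 + P\right)} = \sqrt{-1 + 2 P}$)
$\frac{1}{y{\left(-4 + 1 \left(-5\right) \right)}} = \frac{1}{\sqrt{-1 + 2 \left(-4 + 1 \left(-5\right)\right)}} = \frac{1}{\sqrt{-1 + 2 \left(-4 - 5\right)}} = \frac{1}{\sqrt{-1 + 2 \left(-9\right)}} = \frac{1}{\sqrt{-1 - 18}} = \frac{1}{\sqrt{-19}} = \frac{1}{i \sqrt{19}} = - \frac{i \sqrt{19}}{19}$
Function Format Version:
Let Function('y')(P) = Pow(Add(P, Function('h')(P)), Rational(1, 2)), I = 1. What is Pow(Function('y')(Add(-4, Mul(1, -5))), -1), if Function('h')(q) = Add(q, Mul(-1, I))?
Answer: Mul(Rational(-1, 19), I, Pow(19, Rational(1, 2))) ≈ Mul(-0.22942, I)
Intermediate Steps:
Function('h')(q) = Add(-1, q) (Function('h')(q) = Add(q, Mul(-1, 1)) = Add(q, -1) = Add(-1, q))
Function('y')(P) = Pow(Add(-1, Mul(2, P)), Rational(1, 2)) (Function('y')(P) = Pow(Add(P, Add(-1, P)), Rational(1, 2)) = Pow(Add(-1, Mul(2, P)), Rational(1, 2)))
Pow(Function('y')(Add(-4, Mul(1, -5))), -1) = Pow(Pow(Add(-1, Mul(2, Add(-4, Mul(1, -5)))), Rational(1, 2)), -1) = Pow(Pow(Add(-1, Mul(2, Add(-4, -5))), Rational(1, 2)), -1) = Pow(Pow(Add(-1, Mul(2, -9)), Rational(1, 2)), -1) = Pow(Pow(Add(-1, -18), Rational(1, 2)), -1) = Pow(Pow(-19, Rational(1, 2)), -1) = Pow(Mul(I, Pow(19, Rational(1, 2))), -1) = Mul(Rational(-1, 19), I, Pow(19, Rational(1, 2)))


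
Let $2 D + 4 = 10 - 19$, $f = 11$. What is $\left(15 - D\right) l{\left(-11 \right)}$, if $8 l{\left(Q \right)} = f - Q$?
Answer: $\frac{473}{8} \approx 59.125$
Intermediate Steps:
$D = - \frac{13}{2}$ ($D = -2 + \frac{10 - 19}{2} = -2 + \frac{1}{2} \left(-9\right) = -2 - \frac{9}{2} = - \frac{13}{2} \approx -6.5$)
$l{\left(Q \right)} = \frac{11}{8} - \frac{Q}{8}$ ($l{\left(Q \right)} = \frac{11 - Q}{8} = \frac{11}{8} - \frac{Q}{8}$)
$\left(15 - D\right) l{\left(-11 \right)} = \left(15 - - \frac{13}{2}\right) \left(\frac{11}{8} - - \frac{11}{8}\right) = \left(15 + \frac{13}{2}\right) \left(\frac{11}{8} + \frac{11}{8}\right) = \frac{43}{2} \cdot \frac{11}{4} = \frac{473}{8}$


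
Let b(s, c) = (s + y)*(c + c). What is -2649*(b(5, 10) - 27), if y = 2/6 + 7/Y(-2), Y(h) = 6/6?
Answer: -581897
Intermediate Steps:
Y(h) = 1 (Y(h) = 6*(⅙) = 1)
y = 22/3 (y = 2/6 + 7/1 = 2*(⅙) + 7*1 = ⅓ + 7 = 22/3 ≈ 7.3333)
b(s, c) = 2*c*(22/3 + s) (b(s, c) = (s + 22/3)*(c + c) = (22/3 + s)*(2*c) = 2*c*(22/3 + s))
-2649*(b(5, 10) - 27) = -2649*((⅔)*10*(22 + 3*5) - 27) = -2649*((⅔)*10*(22 + 15) - 27) = -2649*((⅔)*10*37 - 27) = -2649*(740/3 - 27) = -2649*659/3 = -581897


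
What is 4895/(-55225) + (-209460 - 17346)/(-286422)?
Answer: 370777522/527255165 ≈ 0.70322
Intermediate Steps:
4895/(-55225) + (-209460 - 17346)/(-286422) = 4895*(-1/55225) - 226806*(-1/286422) = -979/11045 + 37801/47737 = 370777522/527255165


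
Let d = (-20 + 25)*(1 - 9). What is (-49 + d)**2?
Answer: 7921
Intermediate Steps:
d = -40 (d = 5*(-8) = -40)
(-49 + d)**2 = (-49 - 40)**2 = (-89)**2 = 7921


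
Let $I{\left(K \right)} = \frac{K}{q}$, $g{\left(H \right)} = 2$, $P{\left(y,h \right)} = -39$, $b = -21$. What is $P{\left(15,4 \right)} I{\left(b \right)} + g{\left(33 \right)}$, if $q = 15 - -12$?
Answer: $\frac{97}{3} \approx 32.333$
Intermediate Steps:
$q = 27$ ($q = 15 + 12 = 27$)
$I{\left(K \right)} = \frac{K}{27}$
$P{\left(15,4 \right)} I{\left(b \right)} + g{\left(33 \right)} = - 39 \cdot \frac{1}{27} \left(-21\right) + 2 = \left(-39\right) \left(- \frac{7}{9}\right) + 2 = \frac{91}{3} + 2 = \frac{97}{3}$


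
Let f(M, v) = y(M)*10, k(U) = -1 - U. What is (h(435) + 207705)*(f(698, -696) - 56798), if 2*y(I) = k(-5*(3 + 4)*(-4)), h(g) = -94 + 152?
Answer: -11946995789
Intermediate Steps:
h(g) = 58
y(I) = -141/2 (y(I) = (-1 - (-5)*(3 + 4)*(-4))/2 = (-1 - (-5)*7*(-4))/2 = (-1 - (-5)*(-28))/2 = (-1 - 1*140)/2 = (-1 - 140)/2 = (½)*(-141) = -141/2)
f(M, v) = -705 (f(M, v) = -141/2*10 = -705)
(h(435) + 207705)*(f(698, -696) - 56798) = (58 + 207705)*(-705 - 56798) = 207763*(-57503) = -11946995789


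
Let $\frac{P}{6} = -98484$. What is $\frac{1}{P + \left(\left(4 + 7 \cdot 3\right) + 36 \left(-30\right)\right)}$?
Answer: $- \frac{1}{591959} \approx -1.6893 \cdot 10^{-6}$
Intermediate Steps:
$P = -590904$ ($P = 6 \left(-98484\right) = -590904$)
$\frac{1}{P + \left(\left(4 + 7 \cdot 3\right) + 36 \left(-30\right)\right)} = \frac{1}{-590904 + \left(\left(4 + 7 \cdot 3\right) + 36 \left(-30\right)\right)} = \frac{1}{-590904 + \left(\left(4 + 21\right) - 1080\right)} = \frac{1}{-590904 + \left(25 - 1080\right)} = \frac{1}{-590904 - 1055} = \frac{1}{-591959} = - \frac{1}{591959}$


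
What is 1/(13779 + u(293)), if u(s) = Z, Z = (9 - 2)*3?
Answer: 1/13800 ≈ 7.2464e-5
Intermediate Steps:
Z = 21 (Z = 7*3 = 21)
u(s) = 21
1/(13779 + u(293)) = 1/(13779 + 21) = 1/13800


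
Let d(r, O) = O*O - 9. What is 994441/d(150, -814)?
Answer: 52339/34873 ≈ 1.5008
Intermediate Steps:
d(r, O) = -9 + O² (d(r, O) = O² - 9 = -9 + O²)
994441/d(150, -814) = 994441/(-9 + (-814)²) = 994441/(-9 + 662596) = 994441/662587 = 994441*(1/662587) = 52339/34873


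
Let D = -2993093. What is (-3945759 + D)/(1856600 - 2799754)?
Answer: 3469426/471577 ≈ 7.3571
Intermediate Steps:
(-3945759 + D)/(1856600 - 2799754) = (-3945759 - 2993093)/(1856600 - 2799754) = -6938852/(-943154) = -6938852*(-1/943154) = 3469426/471577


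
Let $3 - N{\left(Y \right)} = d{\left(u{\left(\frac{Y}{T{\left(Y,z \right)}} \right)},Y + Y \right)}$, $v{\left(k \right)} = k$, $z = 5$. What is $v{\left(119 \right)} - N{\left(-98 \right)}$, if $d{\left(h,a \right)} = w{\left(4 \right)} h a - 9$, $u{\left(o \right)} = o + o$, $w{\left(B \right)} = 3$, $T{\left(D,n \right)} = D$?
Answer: $-1069$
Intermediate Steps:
$u{\left(o \right)} = 2 o$
$d{\left(h,a \right)} = -9 + 3 a h$ ($d{\left(h,a \right)} = 3 h a - 9 = 3 a h - 9 = -9 + 3 a h$)
$N{\left(Y \right)} = 12 - 12 Y$ ($N{\left(Y \right)} = 3 - \left(-9 + 3 \left(Y + Y\right) 2 \frac{Y}{Y}\right) = 3 - \left(-9 + 3 \cdot 2 Y 2 \cdot 1\right) = 3 - \left(-9 + 3 \cdot 2 Y 2\right) = 3 - \left(-9 + 12 Y\right) = 12 - 12 Y$)
$v{\left(119 \right)} - N{\left(-98 \right)} = 119 - \left(12 - -1176\right) = 119 - \left(12 + 1176\right) = 119 - 1188 = -1069$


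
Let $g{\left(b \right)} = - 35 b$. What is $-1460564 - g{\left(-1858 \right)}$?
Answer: $-1525594$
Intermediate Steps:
$-1460564 - g{\left(-1858 \right)} = -1460564 - \left(-35\right) \left(-1858\right) = -1460564 - 65030 = -1525594$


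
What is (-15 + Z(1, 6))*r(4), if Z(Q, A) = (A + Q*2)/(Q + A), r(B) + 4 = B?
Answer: 0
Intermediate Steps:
r(B) = -4 + B
Z(Q, A) = (A + 2*Q)/(A + Q)
(-15 + Z(1, 6))*r(4) = (-15 + (6 + 2*1)/(6 + 1))*(-4 + 4) = (-15 + (6 + 2)/7)*0 = (-15 + (⅐)*8)*0 = (-15 + 8/7)*0 = -97/7*0 = 0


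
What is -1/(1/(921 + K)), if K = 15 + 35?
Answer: -971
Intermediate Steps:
K = 50
-1/(1/(921 + K)) = -1/(1/(921 + 50)) = -1/(1/971) = -1/1/971 = -1*971 = -971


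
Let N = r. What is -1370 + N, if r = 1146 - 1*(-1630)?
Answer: 1406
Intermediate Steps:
r = 2776 (r = 1146 + 1630 = 2776)
N = 2776
-1370 + N = -1370 + 2776 = 1406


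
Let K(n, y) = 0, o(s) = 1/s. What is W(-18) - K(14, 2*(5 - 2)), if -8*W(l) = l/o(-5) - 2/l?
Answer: -811/72 ≈ -11.264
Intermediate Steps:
W(l) = 1/(4*l) + 5*l/8 (W(l) = -(l/(1/(-5)) - 2/l)/8 = -(l/(-⅕) - 2/l)/8 = -(l*(-5) - 2/l)/8 = -(-5*l - 2/l)/8 = 1/(4*l) + 5*l/8)
W(-18) - K(14, 2*(5 - 2)) = (⅛)*(2 + 5*(-18)²)/(-18) - 1*0 = (⅛)*(-1/18)*(2 + 5*324) + 0 = (⅛)*(-1/18)*(2 + 1620) + 0 = (⅛)*(-1/18)*1622 + 0 = -811/72 + 0 = -811/72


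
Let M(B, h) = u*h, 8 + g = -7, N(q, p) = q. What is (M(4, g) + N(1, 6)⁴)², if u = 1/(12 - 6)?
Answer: 9/4 ≈ 2.2500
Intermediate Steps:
u = ⅙ (u = 1/6 = ⅙ ≈ 0.16667)
g = -15 (g = -8 - 7 = -15)
M(B, h) = h/6
(M(4, g) + N(1, 6)⁴)² = ((⅙)*(-15) + 1⁴)² = (-5/2 + 1)² = (-3/2)² = 9/4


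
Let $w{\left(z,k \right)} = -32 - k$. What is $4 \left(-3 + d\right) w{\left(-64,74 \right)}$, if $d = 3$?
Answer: $0$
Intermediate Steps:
$4 \left(-3 + d\right) w{\left(-64,74 \right)} = 4 \left(-3 + 3\right) \left(-32 - 74\right) = 4 \cdot 0 \left(-32 - 74\right) = 0 \left(-106\right) = 0$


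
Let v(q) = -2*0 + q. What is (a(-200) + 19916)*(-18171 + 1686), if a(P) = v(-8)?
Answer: -328183380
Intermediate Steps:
v(q) = q (v(q) = 0 + q = q)
a(P) = -8
(a(-200) + 19916)*(-18171 + 1686) = (-8 + 19916)*(-18171 + 1686) = 19908*(-16485) = -328183380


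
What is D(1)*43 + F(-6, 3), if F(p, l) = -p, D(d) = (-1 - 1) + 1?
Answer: -37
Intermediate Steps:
D(d) = -1 (D(d) = -2 + 1 = -1)
D(1)*43 + F(-6, 3) = -1*43 - 1*(-6) = -43 + 6 = -37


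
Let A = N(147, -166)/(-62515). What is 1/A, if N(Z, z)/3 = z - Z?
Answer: 62515/939 ≈ 66.576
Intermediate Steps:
N(Z, z) = -3*Z + 3*z (N(Z, z) = 3*(z - Z) = -3*Z + 3*z)
A = 939/62515 (A = (-3*147 + 3*(-166))/(-62515) = (-441 - 498)*(-1/62515) = -939*(-1/62515) = 939/62515 ≈ 0.015020)
1/A = 1/(939/62515) = 62515/939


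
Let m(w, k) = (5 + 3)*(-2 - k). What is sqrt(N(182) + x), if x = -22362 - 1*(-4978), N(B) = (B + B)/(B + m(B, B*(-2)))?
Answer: I*sqrt(508322086)/171 ≈ 131.85*I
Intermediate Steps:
m(w, k) = -16 - 8*k (m(w, k) = 8*(-2 - k) = -16 - 8*k)
N(B) = 2*B/(-16 + 17*B) (N(B) = (B + B)/(B + (-16 - 8*B*(-2))) = (2*B)/(B + (-16 - (-16)*B)) = (2*B)/(B + (-16 + 16*B)) = (2*B)/(-16 + 17*B) = 2*B/(-16 + 17*B))
x = -17384 (x = -22362 + 4978 = -17384)
sqrt(N(182) + x) = sqrt(2*182/(-16 + 17*182) - 17384) = sqrt(2*182/(-16 + 3094) - 17384) = sqrt(2*182/3078 - 17384) = sqrt(2*182*(1/3078) - 17384) = sqrt(182/1539 - 17384) = sqrt(-26753794/1539) = I*sqrt(508322086)/171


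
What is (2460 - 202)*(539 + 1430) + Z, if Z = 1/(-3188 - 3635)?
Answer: 30335071645/6823 ≈ 4.4460e+6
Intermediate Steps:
Z = -1/6823 (Z = 1/(-6823) = -1/6823 ≈ -0.00014656)
(2460 - 202)*(539 + 1430) + Z = (2460 - 202)*(539 + 1430) - 1/6823 = 2258*1969 - 1/6823 = 4446002 - 1/6823 = 30335071645/6823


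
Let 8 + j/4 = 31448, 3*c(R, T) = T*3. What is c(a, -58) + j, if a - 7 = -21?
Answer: 125702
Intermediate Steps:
a = -14 (a = 7 - 21 = -14)
c(R, T) = T (c(R, T) = (T*3)/3 = (3*T)/3 = T)
j = 125760 (j = -32 + 4*31448 = -32 + 125792 = 125760)
c(a, -58) + j = -58 + 125760 = 125702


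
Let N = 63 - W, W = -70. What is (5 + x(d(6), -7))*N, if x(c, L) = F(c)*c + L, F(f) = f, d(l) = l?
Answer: 4522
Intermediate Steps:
x(c, L) = L + c² (x(c, L) = c*c + L = c² + L = L + c²)
N = 133 (N = 63 - 1*(-70) = 63 + 70 = 133)
(5 + x(d(6), -7))*N = (5 + (-7 + 6²))*133 = (5 + (-7 + 36))*133 = (5 + 29)*133 = 34*133 = 4522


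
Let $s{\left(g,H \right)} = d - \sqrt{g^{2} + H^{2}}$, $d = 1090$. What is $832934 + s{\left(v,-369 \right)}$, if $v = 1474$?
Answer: $834024 - \sqrt{2308837} \approx 8.325 \cdot 10^{5}$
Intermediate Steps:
$s{\left(g,H \right)} = 1090 - \sqrt{H^{2} + g^{2}}$ ($s{\left(g,H \right)} = 1090 - \sqrt{g^{2} + H^{2}} = 1090 - \sqrt{H^{2} + g^{2}}$)
$832934 + s{\left(v,-369 \right)} = 832934 + \left(1090 - \sqrt{\left(-369\right)^{2} + 1474^{2}}\right) = 832934 + \left(1090 - \sqrt{136161 + 2172676}\right) = 832934 + \left(1090 - \sqrt{2308837}\right) = 834024 - \sqrt{2308837}$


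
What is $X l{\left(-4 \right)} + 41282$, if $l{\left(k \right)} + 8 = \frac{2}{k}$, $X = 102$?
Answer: $40415$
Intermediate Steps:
$l{\left(k \right)} = -8 + \frac{2}{k}$
$X l{\left(-4 \right)} + 41282 = 102 \left(-8 + \frac{2}{-4}\right) + 41282 = 102 \left(-8 + 2 \left(- \frac{1}{4}\right)\right) + 41282 = 102 \left(-8 - \frac{1}{2}\right) + 41282 = 102 \left(- \frac{17}{2}\right) + 41282 = -867 + 41282 = 40415$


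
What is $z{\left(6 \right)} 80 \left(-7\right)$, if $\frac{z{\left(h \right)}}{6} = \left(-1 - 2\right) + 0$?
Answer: $10080$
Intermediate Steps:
$z{\left(h \right)} = -18$ ($z{\left(h \right)} = 6 \left(\left(-1 - 2\right) + 0\right) = 6 \left(-3 + 0\right) = 6 \left(-3\right) = -18$)
$z{\left(6 \right)} 80 \left(-7\right) = \left(-18\right) 80 \left(-7\right) = \left(-1440\right) \left(-7\right) = 10080$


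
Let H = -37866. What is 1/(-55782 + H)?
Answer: -1/93648 ≈ -1.0678e-5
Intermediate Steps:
1/(-55782 + H) = 1/(-55782 - 37866) = 1/(-93648) = -1/93648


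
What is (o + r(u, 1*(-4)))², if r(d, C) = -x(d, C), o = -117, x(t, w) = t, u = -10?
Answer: 11449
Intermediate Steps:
r(d, C) = -d
(o + r(u, 1*(-4)))² = (-117 - 1*(-10))² = (-117 + 10)² = (-107)² = 11449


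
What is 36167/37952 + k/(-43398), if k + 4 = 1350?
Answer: 759246037/823520448 ≈ 0.92195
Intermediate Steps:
k = 1346 (k = -4 + 1350 = 1346)
36167/37952 + k/(-43398) = 36167/37952 + 1346/(-43398) = 36167*(1/37952) + 1346*(-1/43398) = 36167/37952 - 673/21699 = 759246037/823520448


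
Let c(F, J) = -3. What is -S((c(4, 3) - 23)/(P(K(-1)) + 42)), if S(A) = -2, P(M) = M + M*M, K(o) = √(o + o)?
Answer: 2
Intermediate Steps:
K(o) = √2*√o (K(o) = √(2*o) = √2*√o)
P(M) = M + M²
-S((c(4, 3) - 23)/(P(K(-1)) + 42)) = -1*(-2) = 2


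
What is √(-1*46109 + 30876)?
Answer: I*√15233 ≈ 123.42*I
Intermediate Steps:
√(-1*46109 + 30876) = √(-46109 + 30876) = √(-15233) = I*√15233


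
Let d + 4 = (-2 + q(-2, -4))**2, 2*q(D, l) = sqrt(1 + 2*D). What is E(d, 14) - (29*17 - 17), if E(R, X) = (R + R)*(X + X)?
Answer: -518 - 112*I*sqrt(3) ≈ -518.0 - 193.99*I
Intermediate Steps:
q(D, l) = sqrt(1 + 2*D)/2
d = -4 + (-2 + I*sqrt(3)/2)**2 (d = -4 + (-2 + sqrt(1 + 2*(-2))/2)**2 = -4 + (-2 + sqrt(1 - 4)/2)**2 = -4 + (-2 + sqrt(-3)/2)**2 = -4 + (-2 + (I*sqrt(3))/2)**2 = -4 + (-2 + I*sqrt(3)/2)**2 ≈ -0.75 - 3.4641*I)
E(R, X) = 4*R*X (E(R, X) = (2*R)*(2*X) = 4*R*X)
E(d, 14) - (29*17 - 17) = 4*(-4 + (4 - I*sqrt(3))**2/4)*14 - (29*17 - 17) = (-224 + 14*(4 - I*sqrt(3))**2) - (493 - 17) = (-224 + 14*(4 - I*sqrt(3))**2) - 1*476 = (-224 + 14*(4 - I*sqrt(3))**2) - 476 = -700 + 14*(4 - I*sqrt(3))**2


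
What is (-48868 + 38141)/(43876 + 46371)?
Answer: -10727/90247 ≈ -0.11886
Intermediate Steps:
(-48868 + 38141)/(43876 + 46371) = -10727/90247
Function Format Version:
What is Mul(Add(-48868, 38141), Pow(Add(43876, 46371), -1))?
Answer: Rational(-10727, 90247) ≈ -0.11886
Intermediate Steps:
Mul(Add(-48868, 38141), Pow(Add(43876, 46371), -1)) = Mul(-10727, Pow(90247, -1)) = Mul(-10727, Rational(1, 90247)) = Rational(-10727, 90247)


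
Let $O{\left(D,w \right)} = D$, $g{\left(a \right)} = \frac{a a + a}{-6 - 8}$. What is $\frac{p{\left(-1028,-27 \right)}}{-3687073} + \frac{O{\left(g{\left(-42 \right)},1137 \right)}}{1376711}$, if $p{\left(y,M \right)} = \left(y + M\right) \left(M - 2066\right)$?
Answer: $- \frac{233876132288}{390464150531} \approx -0.59897$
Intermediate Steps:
$g{\left(a \right)} = - \frac{a}{14} - \frac{a^{2}}{14}$ ($g{\left(a \right)} = \frac{a^{2} + a}{-14} = \left(a + a^{2}\right) \left(- \frac{1}{14}\right) = - \frac{a}{14} - \frac{a^{2}}{14}$)
$p{\left(y,M \right)} = \left(-2066 + M\right) \left(M + y\right)$ ($p{\left(y,M \right)} = \left(M + y\right) \left(-2066 + M\right) = \left(-2066 + M\right) \left(M + y\right)$)
$\frac{p{\left(-1028,-27 \right)}}{-3687073} + \frac{O{\left(g{\left(-42 \right)},1137 \right)}}{1376711} = \frac{\left(-27\right)^{2} - -55782 - -2123848 - -27756}{-3687073} + \frac{\left(- \frac{1}{14}\right) \left(-42\right) \left(1 - 42\right)}{1376711} = \left(729 + 55782 + 2123848 + 27756\right) \left(- \frac{1}{3687073}\right) + \left(- \frac{1}{14}\right) \left(-42\right) \left(-41\right) \frac{1}{1376711} = 2208115 \left(- \frac{1}{3687073}\right) - \frac{123}{1376711} = - \frac{169855}{283621} - \frac{123}{1376711} = - \frac{233876132288}{390464150531}$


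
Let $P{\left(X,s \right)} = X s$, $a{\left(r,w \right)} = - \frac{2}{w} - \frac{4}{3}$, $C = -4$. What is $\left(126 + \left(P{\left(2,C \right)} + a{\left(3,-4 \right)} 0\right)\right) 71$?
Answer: $8378$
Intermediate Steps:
$a{\left(r,w \right)} = - \frac{4}{3} - \frac{2}{w}$ ($a{\left(r,w \right)} = - \frac{2}{w} - \frac{4}{3} = - \frac{4}{3} - \frac{2}{w}$)
$\left(126 + \left(P{\left(2,C \right)} + a{\left(3,-4 \right)} 0\right)\right) 71 = \left(126 + \left(2 \left(-4\right) + \left(- \frac{4}{3} - \frac{2}{-4}\right) 0\right)\right) 71 = \left(126 - \left(8 - \left(- \frac{4}{3} - - \frac{1}{2}\right) 0\right)\right) 71 = \left(126 - \left(8 - \left(- \frac{4}{3} + \frac{1}{2}\right) 0\right)\right) 71 = \left(126 - 8\right) 71 = 118 \cdot 71 = 8378$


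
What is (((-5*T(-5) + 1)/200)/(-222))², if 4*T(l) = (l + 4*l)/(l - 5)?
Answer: 289/126167040000 ≈ 2.2906e-9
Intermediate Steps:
T(l) = 5*l/(4*(-5 + l)) (T(l) = ((l + 4*l)/(l - 5))/4 = ((5*l)/(-5 + l))/4 = (5*l/(-5 + l))/4 = 5*l/(4*(-5 + l)))
(((-5*T(-5) + 1)/200)/(-222))² = (((-25*(-5)/(4*(-5 - 5)) + 1)/200)/(-222))² = (((-25*(-5)/(4*(-10)) + 1)*(1/200))*(-1/222))² = (((-25*(-5)*(-1)/(4*10) + 1)*(1/200))*(-1/222))² = (((-5*5/8 + 1)*(1/200))*(-1/222))² = (((-25/8 + 1)*(1/200))*(-1/222))² = (-17/8*1/200*(-1/222))² = (-17/1600*(-1/222))² = (17/355200)² = 289/126167040000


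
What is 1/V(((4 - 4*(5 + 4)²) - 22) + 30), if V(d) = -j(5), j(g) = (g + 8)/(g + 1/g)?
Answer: -⅖ ≈ -0.40000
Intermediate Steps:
j(g) = (8 + g)/(g + 1/g)
V(d) = -5/2 (V(d) = -5*(8 + 5)/(1 + 5²) = -5*13/(1 + 25) = -5*13/26 = -1*5/2 = -5/2)
1/V(((4 - 4*(5 + 4)²) - 22) + 30) = 1/(-5/2) = -⅖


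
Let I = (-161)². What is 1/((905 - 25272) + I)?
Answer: 1/1554 ≈ 0.00064350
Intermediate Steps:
I = 25921
1/((905 - 25272) + I) = 1/((905 - 25272) + 25921) = 1/(-24367 + 25921) = 1/1554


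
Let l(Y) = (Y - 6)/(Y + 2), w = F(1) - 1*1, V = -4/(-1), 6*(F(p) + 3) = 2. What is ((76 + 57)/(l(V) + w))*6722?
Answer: -447013/2 ≈ -2.2351e+5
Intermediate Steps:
F(p) = -8/3 (F(p) = -3 + (⅙)*2 = -3 + ⅓ = -8/3)
V = 4 (V = -1*(-4) = 4)
w = -11/3 (w = -8/3 - 1*1 = -8/3 - 1 = -11/3 ≈ -3.6667)
l(Y) = (-6 + Y)/(2 + Y)
((76 + 57)/(l(V) + w))*6722 = ((76 + 57)/((-6 + 4)/(2 + 4) - 11/3))*6722 = (133/(-2/6 - 11/3))*6722 = (133/((⅙)*(-2) - 11/3))*6722 = (133/(-⅓ - 11/3))*6722 = (133/(-4))*6722 = (133*(-¼))*6722 = -133/4*6722 = -447013/2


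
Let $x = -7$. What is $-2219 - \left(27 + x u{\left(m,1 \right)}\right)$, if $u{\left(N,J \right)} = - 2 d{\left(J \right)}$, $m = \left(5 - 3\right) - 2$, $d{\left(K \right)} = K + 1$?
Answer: $-2274$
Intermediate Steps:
$d{\left(K \right)} = 1 + K$
$m = 0$ ($m = 2 - 2 = 0$)
$u{\left(N,J \right)} = -2 - 2 J$ ($u{\left(N,J \right)} = - 2 \left(1 + J\right) = -2 - 2 J$)
$-2219 - \left(27 + x u{\left(m,1 \right)}\right) = -2219 - \left(27 - 7 \left(-2 - 2\right)\right) = -2219 - \left(27 - -28\right) = -2219 - \left(27 + 28\right) = -2219 - 55 = -2274$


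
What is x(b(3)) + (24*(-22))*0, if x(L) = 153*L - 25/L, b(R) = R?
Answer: 1352/3 ≈ 450.67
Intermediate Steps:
x(L) = -25/L + 153*L
x(b(3)) + (24*(-22))*0 = (-25/3 + 153*3) + (24*(-22))*0 = (-25*⅓ + 459) - 528*0 = (-25/3 + 459) + 0 = 1352/3 + 0 = 1352/3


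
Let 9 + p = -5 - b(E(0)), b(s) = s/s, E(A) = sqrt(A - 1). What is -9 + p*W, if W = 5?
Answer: -84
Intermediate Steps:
E(A) = sqrt(-1 + A)
b(s) = 1
p = -15 (p = -9 + (-5 - 1*1) = -9 + (-5 - 1) = -9 - 6 = -15)
-9 + p*W = -9 - 15*5 = -9 - 75 = -84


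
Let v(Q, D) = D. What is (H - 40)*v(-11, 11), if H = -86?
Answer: -1386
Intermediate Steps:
(H - 40)*v(-11, 11) = (-86 - 40)*11 = -126*11 = -1386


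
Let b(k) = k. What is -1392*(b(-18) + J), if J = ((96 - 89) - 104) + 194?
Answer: -109968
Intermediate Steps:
J = 97 (J = (7 - 104) + 194 = -97 + 194 = 97)
-1392*(b(-18) + J) = -1392*(-18 + 97) = -1392*79 = -109968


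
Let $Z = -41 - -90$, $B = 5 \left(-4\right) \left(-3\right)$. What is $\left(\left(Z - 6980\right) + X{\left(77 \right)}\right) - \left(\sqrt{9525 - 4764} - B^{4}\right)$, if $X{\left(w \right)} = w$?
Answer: $12953077$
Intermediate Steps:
$B = 60$ ($B = \left(-20\right) \left(-3\right) = 60$)
$Z = 49$ ($Z = -41 + 90 = 49$)
$\left(\left(Z - 6980\right) + X{\left(77 \right)}\right) - \left(\sqrt{9525 - 4764} - B^{4}\right) = \left(\left(49 - 6980\right) + 77\right) - \left(\sqrt{9525 - 4764} - 60^{4}\right) = \left(-6931 + 77\right) - \left(\sqrt{4761} - 12960000\right) = -6854 - \left(69 - 12960000\right) = -6854 - -12959931 = -6854 + 12959931 = 12953077$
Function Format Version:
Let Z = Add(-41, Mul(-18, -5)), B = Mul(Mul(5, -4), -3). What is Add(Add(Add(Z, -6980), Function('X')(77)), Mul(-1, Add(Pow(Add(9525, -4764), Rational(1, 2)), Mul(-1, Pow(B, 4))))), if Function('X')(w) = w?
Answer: 12953077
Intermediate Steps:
B = 60 (B = Mul(-20, -3) = 60)
Z = 49 (Z = Add(-41, 90) = 49)
Add(Add(Add(Z, -6980), Function('X')(77)), Mul(-1, Add(Pow(Add(9525, -4764), Rational(1, 2)), Mul(-1, Pow(B, 4))))) = Add(Add(Add(49, -6980), 77), Mul(-1, Add(Pow(Add(9525, -4764), Rational(1, 2)), Mul(-1, Pow(60, 4))))) = Add(Add(-6931, 77), Mul(-1, Add(Pow(4761, Rational(1, 2)), Mul(-1, 12960000)))) = Add(-6854, Mul(-1, Add(69, -12960000))) = Add(-6854, Mul(-1, -12959931)) = Add(-6854, 12959931) = 12953077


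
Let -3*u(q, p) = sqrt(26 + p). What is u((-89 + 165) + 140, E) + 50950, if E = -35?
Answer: 50950 - I ≈ 50950.0 - 1.0*I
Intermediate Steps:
u(q, p) = -sqrt(26 + p)/3
u((-89 + 165) + 140, E) + 50950 = -sqrt(26 - 35)/3 + 50950 = -I + 50950 = 50950 - I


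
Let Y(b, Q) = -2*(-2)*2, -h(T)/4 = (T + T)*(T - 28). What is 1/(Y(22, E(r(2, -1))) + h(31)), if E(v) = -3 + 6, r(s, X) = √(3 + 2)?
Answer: -1/736 ≈ -0.0013587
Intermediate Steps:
r(s, X) = √5
E(v) = 3
h(T) = -8*T*(-28 + T) (h(T) = -4*(T + T)*(T - 28) = -4*2*T*(-28 + T) = -8*T*(-28 + T))
Y(b, Q) = 8 (Y(b, Q) = 4*2 = 8)
1/(Y(22, E(r(2, -1))) + h(31)) = 1/(8 + 8*31*(28 - 1*31)) = 1/(8 + 8*31*(28 - 31)) = 1/(8 + 8*31*(-3)) = 1/(8 - 744) = 1/(-736) = -1/736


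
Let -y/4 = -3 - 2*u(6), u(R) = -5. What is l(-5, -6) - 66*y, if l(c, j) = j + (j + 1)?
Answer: 1837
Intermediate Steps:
l(c, j) = 1 + 2*j (l(c, j) = j + (1 + j) = 1 + 2*j)
y = -28 (y = -4*(-3 - 2*(-5)) = -4*(-3 + 10) = -4*7 = -28)
l(-5, -6) - 66*y = (1 + 2*(-6)) - 66*(-28) = (1 - 12) + 1848 = -11 + 1848 = 1837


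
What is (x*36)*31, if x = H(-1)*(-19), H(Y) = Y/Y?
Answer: -21204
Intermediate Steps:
H(Y) = 1
x = -19 (x = 1*(-19) = -19)
(x*36)*31 = -19*36*31 = -684*31 = -21204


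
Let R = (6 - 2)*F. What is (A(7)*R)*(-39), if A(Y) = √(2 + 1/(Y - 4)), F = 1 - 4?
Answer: 156*√21 ≈ 714.88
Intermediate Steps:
F = -3
A(Y) = √(2 + 1/(-4 + Y))
R = -12 (R = (6 - 2)*(-3) = 4*(-3) = -12)
(A(7)*R)*(-39) = (√((-7 + 2*7)/(-4 + 7))*(-12))*(-39) = (√((-7 + 14)/3)*(-12))*(-39) = (√((⅓)*7)*(-12))*(-39) = (√(7/3)*(-12))*(-39) = ((√21/3)*(-12))*(-39) = -4*√21*(-39) = 156*√21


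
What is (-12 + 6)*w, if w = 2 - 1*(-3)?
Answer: -30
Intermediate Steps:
w = 5 (w = 2 + 3 = 5)
(-12 + 6)*w = (-12 + 6)*5 = -6*5 = -30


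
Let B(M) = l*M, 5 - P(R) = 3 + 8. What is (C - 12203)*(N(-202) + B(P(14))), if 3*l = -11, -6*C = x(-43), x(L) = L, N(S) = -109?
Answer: 2122075/2 ≈ 1.0610e+6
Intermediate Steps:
P(R) = -6 (P(R) = 5 - (3 + 8) = 5 - 1*11 = 5 - 11 = -6)
C = 43/6 (C = -1/6*(-43) = 43/6 ≈ 7.1667)
l = -11/3 (l = (1/3)*(-11) = -11/3 ≈ -3.6667)
B(M) = -11*M/3
(C - 12203)*(N(-202) + B(P(14))) = (43/6 - 12203)*(-109 - 11/3*(-6)) = -73175*(-109 + 22)/6 = -73175/6*(-87) = 2122075/2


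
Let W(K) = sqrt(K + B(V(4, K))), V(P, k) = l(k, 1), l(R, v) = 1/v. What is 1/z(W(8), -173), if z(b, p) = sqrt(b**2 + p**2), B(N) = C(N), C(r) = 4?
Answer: sqrt(29941)/29941 ≈ 0.0057792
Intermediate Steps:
V(P, k) = 1 (V(P, k) = 1/1 = 1)
B(N) = 4
W(K) = sqrt(4 + K) (W(K) = sqrt(K + 4) = sqrt(4 + K))
1/z(W(8), -173) = 1/(sqrt((sqrt(4 + 8))**2 + (-173)**2)) = 1/(sqrt((sqrt(12))**2 + 29929)) = 1/(sqrt((2*sqrt(3))**2 + 29929)) = 1/(sqrt(12 + 29929)) = 1/(sqrt(29941)) = sqrt(29941)/29941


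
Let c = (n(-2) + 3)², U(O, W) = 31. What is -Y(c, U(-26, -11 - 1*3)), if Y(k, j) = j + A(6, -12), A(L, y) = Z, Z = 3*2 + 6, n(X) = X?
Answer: -43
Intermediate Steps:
c = 1 (c = (-2 + 3)² = 1² = 1)
Z = 12 (Z = 6 + 6 = 12)
A(L, y) = 12
Y(k, j) = 12 + j (Y(k, j) = j + 12 = 12 + j)
-Y(c, U(-26, -11 - 1*3)) = -(12 + 31) = -1*43 = -43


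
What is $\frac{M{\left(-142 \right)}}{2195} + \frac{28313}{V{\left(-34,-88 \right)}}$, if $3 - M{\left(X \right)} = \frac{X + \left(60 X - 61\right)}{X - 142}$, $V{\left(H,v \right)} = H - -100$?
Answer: $\frac{8824619227}{20571540} \approx 428.97$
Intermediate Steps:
$V{\left(H,v \right)} = 100 + H$ ($V{\left(H,v \right)} = H + 100 = 100 + H$)
$M{\left(X \right)} = 3 - \frac{-61 + 61 X}{-142 + X}$ ($M{\left(X \right)} = 3 - \frac{X + \left(60 X - 61\right)}{X - 142} = 3 - \frac{X + \left(-61 + 60 X\right)}{-142 + X} = 3 - \frac{-61 + 61 X}{-142 + X}$)
$\frac{M{\left(-142 \right)}}{2195} + \frac{28313}{V{\left(-34,-88 \right)}} = \frac{\frac{1}{-142 - 142} \left(-365 - -8236\right)}{2195} + \frac{28313}{100 - 34} = \frac{-365 + 8236}{-284} \cdot \frac{1}{2195} + \frac{28313}{66} = \left(- \frac{1}{284}\right) 7871 \cdot \frac{1}{2195} + 28313 \cdot \frac{1}{66} = \left(- \frac{7871}{284}\right) \frac{1}{2195} + \frac{28313}{66} = - \frac{7871}{623380} + \frac{28313}{66} = \frac{8824619227}{20571540}$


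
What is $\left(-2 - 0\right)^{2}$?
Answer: $4$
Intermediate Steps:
$\left(-2 - 0\right)^{2} = \left(-2 + 0\right)^{2} = \left(-2\right)^{2} = 4$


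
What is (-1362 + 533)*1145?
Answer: -949205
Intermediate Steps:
(-1362 + 533)*1145 = -829*1145 = -949205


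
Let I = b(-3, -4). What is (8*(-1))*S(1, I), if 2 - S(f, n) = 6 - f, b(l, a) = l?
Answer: 24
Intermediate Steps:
I = -3
S(f, n) = -4 + f (S(f, n) = 2 - (6 - f) = 2 + (-6 + f) = -4 + f)
(8*(-1))*S(1, I) = (8*(-1))*(-4 + 1) = -8*(-3) = 24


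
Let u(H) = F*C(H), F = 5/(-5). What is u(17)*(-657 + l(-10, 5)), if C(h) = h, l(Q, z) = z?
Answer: 11084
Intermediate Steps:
F = -1 (F = 5*(-⅕) = -1)
u(H) = -H
u(17)*(-657 + l(-10, 5)) = (-1*17)*(-657 + 5) = -17*(-652) = 11084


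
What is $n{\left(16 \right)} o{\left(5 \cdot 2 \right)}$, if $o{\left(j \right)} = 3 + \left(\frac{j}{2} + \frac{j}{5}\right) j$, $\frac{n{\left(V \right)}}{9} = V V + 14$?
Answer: $177390$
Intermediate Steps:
$n{\left(V \right)} = 126 + 9 V^{2}$ ($n{\left(V \right)} = 9 \left(V V + 14\right) = 9 \left(V^{2} + 14\right) = 9 \left(14 + V^{2}\right) = 126 + 9 V^{2}$)
$o{\left(j \right)} = 3 + \frac{7 j^{2}}{10}$ ($o{\left(j \right)} = 3 + \left(j \frac{1}{2} + j \frac{1}{5}\right) j = 3 + \left(\frac{j}{2} + \frac{j}{5}\right) j = 3 + \frac{7 j}{10} j = 3 + \frac{7 j^{2}}{10}$)
$n{\left(16 \right)} o{\left(5 \cdot 2 \right)} = \left(126 + 9 \cdot 16^{2}\right) \left(3 + \frac{7 \left(5 \cdot 2\right)^{2}}{10}\right) = \left(126 + 9 \cdot 256\right) \left(3 + \frac{7 \cdot 10^{2}}{10}\right) = \left(126 + 2304\right) \left(3 + \frac{7}{10} \cdot 100\right) = 2430 \left(3 + 70\right) = 2430 \cdot 73 = 177390$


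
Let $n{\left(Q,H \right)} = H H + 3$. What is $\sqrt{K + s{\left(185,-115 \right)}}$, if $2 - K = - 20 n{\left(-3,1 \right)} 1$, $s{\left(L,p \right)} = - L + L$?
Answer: $\sqrt{82} \approx 9.0554$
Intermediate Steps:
$n{\left(Q,H \right)} = 3 + H^{2}$ ($n{\left(Q,H \right)} = H^{2} + 3 = 3 + H^{2}$)
$s{\left(L,p \right)} = 0$
$K = 82$ ($K = 2 - - 20 \left(3 + 1^{2}\right) 1 = 2 - - 20 \left(3 + 1\right) 1 = 2 - \left(-20\right) 4 \cdot 1 = 2 - \left(-80\right) 1 = 2 - -80 = 2 + 80 = 82$)
$\sqrt{K + s{\left(185,-115 \right)}} = \sqrt{82 + 0} = \sqrt{82}$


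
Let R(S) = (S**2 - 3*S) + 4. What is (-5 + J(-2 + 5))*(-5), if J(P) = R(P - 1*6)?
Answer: -85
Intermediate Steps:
R(S) = 4 + S**2 - 3*S
J(P) = 22 + (-6 + P)**2 - 3*P (J(P) = 4 + (P - 1*6)**2 - 3*(P - 1*6) = 4 + (P - 6)**2 - 3*(P - 6) = 4 + (-6 + P)**2 - 3*(-6 + P) = 4 + (-6 + P)**2 + (18 - 3*P) = 22 + (-6 + P)**2 - 3*P)
(-5 + J(-2 + 5))*(-5) = (-5 + (58 + (-2 + 5)**2 - 15*(-2 + 5)))*(-5) = (-5 + (58 + 3**2 - 15*3))*(-5) = (-5 + (58 + 9 - 45))*(-5) = (-5 + 22)*(-5) = 17*(-5) = -85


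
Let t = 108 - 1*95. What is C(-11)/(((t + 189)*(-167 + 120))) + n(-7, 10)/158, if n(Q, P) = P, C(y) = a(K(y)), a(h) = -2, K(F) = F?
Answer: 23814/375013 ≈ 0.063502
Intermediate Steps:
C(y) = -2
t = 13 (t = 108 - 95 = 13)
C(-11)/(((t + 189)*(-167 + 120))) + n(-7, 10)/158 = -2*1/((-167 + 120)*(13 + 189)) + 10/158 = -2/(202*(-47)) + 10*(1/158) = -2/(-9494) + 5/79 = -2*(-1/9494) + 5/79 = 1/4747 + 5/79 = 23814/375013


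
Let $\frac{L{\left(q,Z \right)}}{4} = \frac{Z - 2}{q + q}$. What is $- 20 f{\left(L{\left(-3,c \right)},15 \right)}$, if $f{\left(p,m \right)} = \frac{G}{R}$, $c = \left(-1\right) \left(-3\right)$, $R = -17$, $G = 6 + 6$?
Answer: $\frac{240}{17} \approx 14.118$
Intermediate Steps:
$G = 12$
$c = 3$
$L{\left(q,Z \right)} = \frac{2 \left(-2 + Z\right)}{q}$ ($L{\left(q,Z \right)} = 4 \frac{Z - 2}{q + q} = 4 \frac{-2 + Z}{2 q} = \frac{2 \left(-2 + Z\right)}{q}$)
$f{\left(p,m \right)} = - \frac{12}{17}$ ($f{\left(p,m \right)} = \frac{12}{-17} = 12 \left(- \frac{1}{17}\right) = - \frac{12}{17}$)
$- 20 f{\left(L{\left(-3,c \right)},15 \right)} = \left(-20\right) \left(- \frac{12}{17}\right) = \frac{240}{17}$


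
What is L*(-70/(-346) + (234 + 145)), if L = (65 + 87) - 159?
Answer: -459214/173 ≈ -2654.4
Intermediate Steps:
L = -7 (L = 152 - 159 = -7)
L*(-70/(-346) + (234 + 145)) = -7*(-70/(-346) + (234 + 145)) = -7*(-70*(-1/346) + 379) = -7*(35/173 + 379) = -7*65602/173 = -459214/173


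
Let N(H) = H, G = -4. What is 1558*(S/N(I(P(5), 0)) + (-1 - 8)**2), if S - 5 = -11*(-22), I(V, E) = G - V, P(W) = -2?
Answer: -66215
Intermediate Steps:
I(V, E) = -4 - V
S = 247 (S = 5 - 11*(-22) = 5 + 242 = 247)
1558*(S/N(I(P(5), 0)) + (-1 - 8)**2) = 1558*(247/(-4 - 1*(-2)) + (-1 - 8)**2) = 1558*(247/(-4 + 2) + (-9)**2) = 1558*(247/(-2) + 81) = 1558*(247*(-1/2) + 81) = 1558*(-247/2 + 81) = 1558*(-85/2) = -66215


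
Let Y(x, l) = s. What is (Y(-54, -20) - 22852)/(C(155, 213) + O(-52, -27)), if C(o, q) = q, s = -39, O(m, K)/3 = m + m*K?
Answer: -22891/4269 ≈ -5.3621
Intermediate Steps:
O(m, K) = 3*m + 3*K*m (O(m, K) = 3*(m + m*K) = 3*(m + K*m) = 3*m + 3*K*m)
Y(x, l) = -39
(Y(-54, -20) - 22852)/(C(155, 213) + O(-52, -27)) = (-39 - 22852)/(213 + 3*(-52)*(1 - 27)) = -22891/(213 + 3*(-52)*(-26)) = -22891/(213 + 4056) = -22891/4269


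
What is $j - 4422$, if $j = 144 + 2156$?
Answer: $-2122$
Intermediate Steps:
$j = 2300$
$j - 4422 = 2300 - 4422 = -2122$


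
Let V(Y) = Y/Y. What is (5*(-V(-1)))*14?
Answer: -70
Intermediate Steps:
V(Y) = 1
(5*(-V(-1)))*14 = (5*(-1*1))*14 = (5*(-1))*14 = -5*14 = -70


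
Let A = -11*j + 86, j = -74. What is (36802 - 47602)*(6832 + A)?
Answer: -83505600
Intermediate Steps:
A = 900 (A = -11*(-74) + 86 = 814 + 86 = 900)
(36802 - 47602)*(6832 + A) = (36802 - 47602)*(6832 + 900) = -10800*7732 = -83505600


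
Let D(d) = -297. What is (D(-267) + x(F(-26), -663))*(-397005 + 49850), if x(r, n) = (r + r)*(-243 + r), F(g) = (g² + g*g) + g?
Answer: -996966324945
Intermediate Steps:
F(g) = g + 2*g² (F(g) = (g² + g²) + g = 2*g² + g = g + 2*g²)
x(r, n) = 2*r*(-243 + r) (x(r, n) = (2*r)*(-243 + r) = 2*r*(-243 + r))
(D(-267) + x(F(-26), -663))*(-397005 + 49850) = (-297 + 2*(-26*(1 + 2*(-26)))*(-243 - 26*(1 + 2*(-26))))*(-397005 + 49850) = (-297 + 2*(-26*(1 - 52))*(-243 - 26*(1 - 52)))*(-347155) = (-297 + 2*(-26*(-51))*(-243 - 26*(-51)))*(-347155) = (-297 + 2*1326*(-243 + 1326))*(-347155) = (-297 + 2*1326*1083)*(-347155) = (-297 + 2872116)*(-347155) = 2871819*(-347155) = -996966324945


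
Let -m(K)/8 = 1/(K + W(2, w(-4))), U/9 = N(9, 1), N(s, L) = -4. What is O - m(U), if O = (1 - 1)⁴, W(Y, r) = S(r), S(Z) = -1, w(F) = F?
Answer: -8/37 ≈ -0.21622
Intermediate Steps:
U = -36 (U = 9*(-4) = -36)
W(Y, r) = -1
m(K) = -8/(-1 + K) (m(K) = -8/(K - 1) = -8/(-1 + K))
O = 0 (O = 0⁴ = 0)
O - m(U) = 0 - (-8)/(-1 - 36) = 0 - (-8)/(-37) = 0 - (-8)*(-1)/37 = 0 - 1*8/37 = 0 - 8/37 = -8/37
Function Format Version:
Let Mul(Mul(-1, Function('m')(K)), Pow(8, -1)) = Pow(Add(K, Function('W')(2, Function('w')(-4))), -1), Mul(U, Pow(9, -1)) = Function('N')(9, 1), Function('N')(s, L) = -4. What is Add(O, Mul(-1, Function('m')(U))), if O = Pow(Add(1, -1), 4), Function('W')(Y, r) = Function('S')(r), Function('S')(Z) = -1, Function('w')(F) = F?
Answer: Rational(-8, 37) ≈ -0.21622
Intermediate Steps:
U = -36 (U = Mul(9, -4) = -36)
Function('W')(Y, r) = -1
Function('m')(K) = Mul(-8, Pow(Add(-1, K), -1)) (Function('m')(K) = Mul(-8, Pow(Add(K, -1), -1)) = Mul(-8, Pow(Add(-1, K), -1)))
O = 0 (O = Pow(0, 4) = 0)
Add(O, Mul(-1, Function('m')(U))) = Add(0, Mul(-1, Mul(-8, Pow(Add(-1, -36), -1)))) = Add(0, Mul(-1, Mul(-8, Pow(-37, -1)))) = Add(0, Mul(-1, Mul(-8, Rational(-1, 37)))) = Add(0, Mul(-1, Rational(8, 37))) = Add(0, Rational(-8, 37)) = Rational(-8, 37)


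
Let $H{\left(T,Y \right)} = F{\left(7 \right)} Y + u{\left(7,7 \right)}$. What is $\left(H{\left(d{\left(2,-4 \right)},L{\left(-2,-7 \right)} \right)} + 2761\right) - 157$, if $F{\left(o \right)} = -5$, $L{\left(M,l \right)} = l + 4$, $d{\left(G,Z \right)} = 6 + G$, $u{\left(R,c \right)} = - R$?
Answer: $2612$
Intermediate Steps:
$L{\left(M,l \right)} = 4 + l$
$H{\left(T,Y \right)} = -7 - 5 Y$ ($H{\left(T,Y \right)} = - 5 Y - 7 = -7 - 5 Y$)
$\left(H{\left(d{\left(2,-4 \right)},L{\left(-2,-7 \right)} \right)} + 2761\right) - 157 = \left(\left(-7 - 5 \left(4 - 7\right)\right) + 2761\right) - 157 = \left(\left(-7 - -15\right) + 2761\right) - 157 = \left(\left(-7 + 15\right) + 2761\right) - 157 = \left(8 + 2761\right) - 157 = 2769 - 157 = 2612$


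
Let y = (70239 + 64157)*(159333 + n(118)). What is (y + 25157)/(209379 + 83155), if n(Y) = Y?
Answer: 21429601753/292534 ≈ 73255.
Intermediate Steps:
y = 21429576596 (y = (70239 + 64157)*(159333 + 118) = 134396*159451 = 21429576596)
(y + 25157)/(209379 + 83155) = (21429576596 + 25157)/(209379 + 83155) = 21429601753/292534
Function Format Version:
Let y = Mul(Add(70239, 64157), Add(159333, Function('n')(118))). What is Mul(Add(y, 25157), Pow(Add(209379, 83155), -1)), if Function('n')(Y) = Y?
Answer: Rational(21429601753, 292534) ≈ 73255.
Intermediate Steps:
y = 21429576596 (y = Mul(Add(70239, 64157), Add(159333, 118)) = Mul(134396, 159451) = 21429576596)
Mul(Add(y, 25157), Pow(Add(209379, 83155), -1)) = Mul(Add(21429576596, 25157), Pow(Add(209379, 83155), -1)) = Mul(21429601753, Pow(292534, -1)) = Mul(21429601753, Rational(1, 292534)) = Rational(21429601753, 292534)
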